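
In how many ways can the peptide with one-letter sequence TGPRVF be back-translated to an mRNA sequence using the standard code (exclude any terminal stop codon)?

Thr: 4 codons.
Gly: 4 codons.
Pro: 4 codons.
Arg: 6 codons.
Val: 4 codons.
Phe: 2 codons.
4 × 4 × 4 × 6 × 4 × 2 = 3072.

3072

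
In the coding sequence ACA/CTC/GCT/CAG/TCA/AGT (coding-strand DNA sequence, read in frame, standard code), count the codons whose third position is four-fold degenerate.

Codon 1 ACA (Thr): third position 4-fold.
Codon 2 CTC (Leu): third position 4-fold.
Codon 3 GCT (Ala): third position 4-fold.
Codon 4 CAG (Gln): third position 2-fold.
Codon 5 TCA (Ser): third position 4-fold.
Codon 6 AGT (Ser): third position 2-fold.
Four-fold degenerate third positions: 4.

4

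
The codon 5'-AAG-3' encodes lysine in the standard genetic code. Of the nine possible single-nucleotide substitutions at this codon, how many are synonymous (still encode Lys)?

Position 1: none → 0 synonymous.
Position 2: none → 0 synonymous.
Position 3: AAA → 1 synonymous.
Total: 0 + 0 + 1 = 1.

1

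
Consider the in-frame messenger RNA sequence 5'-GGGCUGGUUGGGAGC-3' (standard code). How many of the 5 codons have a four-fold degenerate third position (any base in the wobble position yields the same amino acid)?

Codon 1 GGG (Gly): third position 4-fold.
Codon 2 CUG (Leu): third position 4-fold.
Codon 3 GUU (Val): third position 4-fold.
Codon 4 GGG (Gly): third position 4-fold.
Codon 5 AGC (Ser): third position 2-fold.
Four-fold degenerate third positions: 4.

4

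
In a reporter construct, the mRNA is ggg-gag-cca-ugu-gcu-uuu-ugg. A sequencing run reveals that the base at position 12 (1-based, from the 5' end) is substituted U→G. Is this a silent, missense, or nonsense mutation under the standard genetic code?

Position 12 falls in codon 4: UGU → Cys.
After the substitution the codon is UGG → Trp.
Cys ≠ Trp, so this is a missense mutation.

missense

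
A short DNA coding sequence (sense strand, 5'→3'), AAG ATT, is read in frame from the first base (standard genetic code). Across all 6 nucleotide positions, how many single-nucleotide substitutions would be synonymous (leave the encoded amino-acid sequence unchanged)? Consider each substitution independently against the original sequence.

Codon 1 (AAG, Lys): 1 synonymous substitution.
Codon 2 (ATT, Ile): 2 synonymous substitutions.
Total: 1 + 2 = 3.

3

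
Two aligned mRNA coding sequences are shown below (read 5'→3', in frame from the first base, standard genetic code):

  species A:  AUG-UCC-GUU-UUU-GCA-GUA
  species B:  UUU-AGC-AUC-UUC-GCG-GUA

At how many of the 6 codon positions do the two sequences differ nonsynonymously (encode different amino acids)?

Codon 1: AUG Met / UUU Phe — nonsynonymous.
Codon 2: UCC Ser / AGC Ser — synonymous.
Codon 3: GUU Val / AUC Ile — nonsynonymous.
Codon 4: UUU Phe / UUC Phe — synonymous.
Codon 5: GCA Ala / GCG Ala — synonymous.
Codon 6: GUA Val / GUA Val — identical.
Nonsynonymous differences: 2.

2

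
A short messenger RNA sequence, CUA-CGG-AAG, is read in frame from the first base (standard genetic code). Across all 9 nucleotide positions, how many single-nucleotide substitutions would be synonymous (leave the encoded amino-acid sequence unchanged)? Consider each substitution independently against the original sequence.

9

Codon 1 (CUA, Leu): 4 synonymous substitutions.
Codon 2 (CGG, Arg): 4 synonymous substitutions.
Codon 3 (AAG, Lys): 1 synonymous substitution.
Total: 4 + 4 + 1 = 9.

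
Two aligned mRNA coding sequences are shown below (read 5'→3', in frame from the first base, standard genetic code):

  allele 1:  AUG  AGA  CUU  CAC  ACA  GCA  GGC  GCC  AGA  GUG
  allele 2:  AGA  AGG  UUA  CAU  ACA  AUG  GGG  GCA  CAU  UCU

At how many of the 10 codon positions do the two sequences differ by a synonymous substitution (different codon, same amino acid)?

5

Codon 1: AUG Met / AGA Arg — nonsynonymous.
Codon 2: AGA Arg / AGG Arg — synonymous.
Codon 3: CUU Leu / UUA Leu — synonymous.
Codon 4: CAC His / CAU His — synonymous.
Codon 5: ACA Thr / ACA Thr — identical.
Codon 6: GCA Ala / AUG Met — nonsynonymous.
Codon 7: GGC Gly / GGG Gly — synonymous.
Codon 8: GCC Ala / GCA Ala — synonymous.
Codon 9: AGA Arg / CAU His — nonsynonymous.
Codon 10: GUG Val / UCU Ser — nonsynonymous.
Synonymous differences: 5.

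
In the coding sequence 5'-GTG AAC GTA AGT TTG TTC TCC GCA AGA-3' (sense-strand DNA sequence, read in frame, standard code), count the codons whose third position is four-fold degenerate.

4

Codon 1 GTG (Val): third position 4-fold.
Codon 2 AAC (Asn): third position 2-fold.
Codon 3 GTA (Val): third position 4-fold.
Codon 4 AGT (Ser): third position 2-fold.
Codon 5 TTG (Leu): third position 2-fold.
Codon 6 TTC (Phe): third position 2-fold.
Codon 7 TCC (Ser): third position 4-fold.
Codon 8 GCA (Ala): third position 4-fold.
Codon 9 AGA (Arg): third position 2-fold.
Four-fold degenerate third positions: 4.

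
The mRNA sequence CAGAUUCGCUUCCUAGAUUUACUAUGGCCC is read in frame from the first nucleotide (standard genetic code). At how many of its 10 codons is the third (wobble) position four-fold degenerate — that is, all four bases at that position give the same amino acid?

Codon 1 CAG (Gln): third position 2-fold.
Codon 2 AUU (Ile): third position 3-fold.
Codon 3 CGC (Arg): third position 4-fold.
Codon 4 UUC (Phe): third position 2-fold.
Codon 5 CUA (Leu): third position 4-fold.
Codon 6 GAU (Asp): third position 2-fold.
Codon 7 UUA (Leu): third position 2-fold.
Codon 8 CUA (Leu): third position 4-fold.
Codon 9 UGG (Trp): third position 1-fold.
Codon 10 CCC (Pro): third position 4-fold.
Four-fold degenerate third positions: 4.

4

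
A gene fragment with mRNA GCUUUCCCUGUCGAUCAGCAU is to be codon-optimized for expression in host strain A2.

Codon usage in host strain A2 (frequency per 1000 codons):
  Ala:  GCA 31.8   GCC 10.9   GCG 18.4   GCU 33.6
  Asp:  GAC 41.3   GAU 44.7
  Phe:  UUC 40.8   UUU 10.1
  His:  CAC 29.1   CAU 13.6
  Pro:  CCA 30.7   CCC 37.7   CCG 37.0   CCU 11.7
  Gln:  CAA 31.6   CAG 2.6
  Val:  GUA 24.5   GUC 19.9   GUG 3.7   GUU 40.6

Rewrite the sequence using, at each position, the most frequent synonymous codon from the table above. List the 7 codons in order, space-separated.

GCU UUC CCC GUU GAU CAA CAC

Codon 1 (Ala): best is GCU at 33.6.
Codon 2 (Phe): best is UUC at 40.8.
Codon 3 (Pro): best is CCC at 37.7.
Codon 4 (Val): best is GUU at 40.6.
Codon 5 (Asp): best is GAU at 44.7.
Codon 6 (Gln): best is CAA at 31.6.
Codon 7 (His): best is CAC at 29.1.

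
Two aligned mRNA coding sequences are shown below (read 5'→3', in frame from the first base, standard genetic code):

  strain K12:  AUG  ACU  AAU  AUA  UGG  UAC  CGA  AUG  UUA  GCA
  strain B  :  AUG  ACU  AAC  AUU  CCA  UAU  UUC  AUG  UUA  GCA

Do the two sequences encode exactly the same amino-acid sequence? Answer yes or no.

Codon 1: AUG Met / AUG Met — identical.
Codon 2: ACU Thr / ACU Thr — identical.
Codon 3: AAU Asn / AAC Asn — synonymous.
Codon 4: AUA Ile / AUU Ile — synonymous.
Codon 5: UGG Trp / CCA Pro — nonsynonymous.
Codon 6: UAC Tyr / UAU Tyr — synonymous.
Codon 7: CGA Arg / UUC Phe — nonsynonymous.
Codon 8: AUG Met / AUG Met — identical.
Codon 9: UUA Leu / UUA Leu — identical.
Codon 10: GCA Ala / GCA Ala — identical.
Nonsynonymous differences: 2 → different protein.

no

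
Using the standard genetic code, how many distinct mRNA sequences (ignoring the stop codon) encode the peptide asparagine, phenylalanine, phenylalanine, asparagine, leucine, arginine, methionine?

Asn: 2 codons.
Phe: 2 codons.
Phe: 2 codons.
Asn: 2 codons.
Leu: 6 codons.
Arg: 6 codons.
Met: 1 codon.
2 × 2 × 2 × 2 × 6 × 6 × 1 = 576.

576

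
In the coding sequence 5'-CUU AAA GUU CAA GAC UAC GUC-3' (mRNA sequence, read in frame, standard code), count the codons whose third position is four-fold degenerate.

Codon 1 CUU (Leu): third position 4-fold.
Codon 2 AAA (Lys): third position 2-fold.
Codon 3 GUU (Val): third position 4-fold.
Codon 4 CAA (Gln): third position 2-fold.
Codon 5 GAC (Asp): third position 2-fold.
Codon 6 UAC (Tyr): third position 2-fold.
Codon 7 GUC (Val): third position 4-fold.
Four-fold degenerate third positions: 3.

3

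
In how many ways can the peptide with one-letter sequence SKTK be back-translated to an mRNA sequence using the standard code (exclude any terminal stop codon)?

Ser: 6 codons.
Lys: 2 codons.
Thr: 4 codons.
Lys: 2 codons.
6 × 2 × 4 × 2 = 96.

96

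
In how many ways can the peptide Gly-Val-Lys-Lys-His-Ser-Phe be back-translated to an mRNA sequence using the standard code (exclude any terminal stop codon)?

1536

Gly: 4 codons.
Val: 4 codons.
Lys: 2 codons.
Lys: 2 codons.
His: 2 codons.
Ser: 6 codons.
Phe: 2 codons.
4 × 4 × 2 × 2 × 2 × 6 × 2 = 1536.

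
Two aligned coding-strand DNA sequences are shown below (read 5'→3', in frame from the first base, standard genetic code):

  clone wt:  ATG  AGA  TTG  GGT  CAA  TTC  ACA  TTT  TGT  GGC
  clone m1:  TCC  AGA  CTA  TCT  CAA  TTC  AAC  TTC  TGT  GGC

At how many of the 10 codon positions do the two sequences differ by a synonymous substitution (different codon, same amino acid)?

2

Codon 1: ATG Met / TCC Ser — nonsynonymous.
Codon 2: AGA Arg / AGA Arg — identical.
Codon 3: TTG Leu / CTA Leu — synonymous.
Codon 4: GGT Gly / TCT Ser — nonsynonymous.
Codon 5: CAA Gln / CAA Gln — identical.
Codon 6: TTC Phe / TTC Phe — identical.
Codon 7: ACA Thr / AAC Asn — nonsynonymous.
Codon 8: TTT Phe / TTC Phe — synonymous.
Codon 9: TGT Cys / TGT Cys — identical.
Codon 10: GGC Gly / GGC Gly — identical.
Synonymous differences: 2.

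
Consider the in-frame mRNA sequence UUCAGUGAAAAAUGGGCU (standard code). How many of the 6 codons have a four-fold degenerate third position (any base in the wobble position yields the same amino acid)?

1

Codon 1 UUC (Phe): third position 2-fold.
Codon 2 AGU (Ser): third position 2-fold.
Codon 3 GAA (Glu): third position 2-fold.
Codon 4 AAA (Lys): third position 2-fold.
Codon 5 UGG (Trp): third position 1-fold.
Codon 6 GCU (Ala): third position 4-fold.
Four-fold degenerate third positions: 1.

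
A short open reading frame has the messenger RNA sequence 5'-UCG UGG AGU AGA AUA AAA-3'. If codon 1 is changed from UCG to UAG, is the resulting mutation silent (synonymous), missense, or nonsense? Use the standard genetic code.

nonsense

Position 2 falls in codon 1: UCG → Ser.
After the substitution the codon is UAG → Stop.
The new codon is a stop codon, so this is a nonsense mutation.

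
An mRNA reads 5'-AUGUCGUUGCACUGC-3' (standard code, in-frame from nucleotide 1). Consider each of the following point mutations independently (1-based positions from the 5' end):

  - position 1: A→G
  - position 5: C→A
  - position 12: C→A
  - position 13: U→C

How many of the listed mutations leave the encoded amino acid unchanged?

Codon 1: AUG (Met) → GUG (Val) — missense.
Codon 2: UCG (Ser) → UAG (Stop) — nonsense.
Codon 4: CAC (His) → CAA (Gln) — missense.
Codon 5: UGC (Cys) → CGC (Arg) — missense.
Synonymous: 0 of 4.

0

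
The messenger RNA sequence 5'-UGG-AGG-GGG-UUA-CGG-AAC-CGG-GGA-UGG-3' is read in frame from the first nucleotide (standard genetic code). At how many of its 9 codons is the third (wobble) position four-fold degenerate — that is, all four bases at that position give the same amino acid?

Codon 1 UGG (Trp): third position 1-fold.
Codon 2 AGG (Arg): third position 2-fold.
Codon 3 GGG (Gly): third position 4-fold.
Codon 4 UUA (Leu): third position 2-fold.
Codon 5 CGG (Arg): third position 4-fold.
Codon 6 AAC (Asn): third position 2-fold.
Codon 7 CGG (Arg): third position 4-fold.
Codon 8 GGA (Gly): third position 4-fold.
Codon 9 UGG (Trp): third position 1-fold.
Four-fold degenerate third positions: 4.

4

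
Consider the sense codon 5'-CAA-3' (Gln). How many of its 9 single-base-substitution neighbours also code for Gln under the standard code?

1

Position 1: none → 0 synonymous.
Position 2: none → 0 synonymous.
Position 3: CAG → 1 synonymous.
Total: 0 + 0 + 1 = 1.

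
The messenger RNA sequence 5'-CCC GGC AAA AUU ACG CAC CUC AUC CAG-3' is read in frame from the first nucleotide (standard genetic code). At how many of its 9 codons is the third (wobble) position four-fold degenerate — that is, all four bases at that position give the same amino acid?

4

Codon 1 CCC (Pro): third position 4-fold.
Codon 2 GGC (Gly): third position 4-fold.
Codon 3 AAA (Lys): third position 2-fold.
Codon 4 AUU (Ile): third position 3-fold.
Codon 5 ACG (Thr): third position 4-fold.
Codon 6 CAC (His): third position 2-fold.
Codon 7 CUC (Leu): third position 4-fold.
Codon 8 AUC (Ile): third position 3-fold.
Codon 9 CAG (Gln): third position 2-fold.
Four-fold degenerate third positions: 4.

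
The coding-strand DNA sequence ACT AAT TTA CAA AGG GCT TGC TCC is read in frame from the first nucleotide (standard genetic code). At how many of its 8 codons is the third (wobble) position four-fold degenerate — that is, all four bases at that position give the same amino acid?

Codon 1 ACT (Thr): third position 4-fold.
Codon 2 AAT (Asn): third position 2-fold.
Codon 3 TTA (Leu): third position 2-fold.
Codon 4 CAA (Gln): third position 2-fold.
Codon 5 AGG (Arg): third position 2-fold.
Codon 6 GCT (Ala): third position 4-fold.
Codon 7 TGC (Cys): third position 2-fold.
Codon 8 TCC (Ser): third position 4-fold.
Four-fold degenerate third positions: 3.

3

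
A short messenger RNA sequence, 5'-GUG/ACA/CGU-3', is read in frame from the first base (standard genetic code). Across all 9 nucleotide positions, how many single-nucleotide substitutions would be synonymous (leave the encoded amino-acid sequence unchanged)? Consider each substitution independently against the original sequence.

9

Codon 1 (GUG, Val): 3 synonymous substitutions.
Codon 2 (ACA, Thr): 3 synonymous substitutions.
Codon 3 (CGU, Arg): 3 synonymous substitutions.
Total: 3 + 3 + 3 = 9.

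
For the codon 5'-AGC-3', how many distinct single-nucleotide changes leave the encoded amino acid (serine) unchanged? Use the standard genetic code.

Position 1: none → 0 synonymous.
Position 2: none → 0 synonymous.
Position 3: AGU → 1 synonymous.
Total: 0 + 0 + 1 = 1.

1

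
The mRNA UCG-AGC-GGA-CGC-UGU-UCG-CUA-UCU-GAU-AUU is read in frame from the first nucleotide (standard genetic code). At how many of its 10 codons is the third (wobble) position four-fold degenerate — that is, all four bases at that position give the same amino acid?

Codon 1 UCG (Ser): third position 4-fold.
Codon 2 AGC (Ser): third position 2-fold.
Codon 3 GGA (Gly): third position 4-fold.
Codon 4 CGC (Arg): third position 4-fold.
Codon 5 UGU (Cys): third position 2-fold.
Codon 6 UCG (Ser): third position 4-fold.
Codon 7 CUA (Leu): third position 4-fold.
Codon 8 UCU (Ser): third position 4-fold.
Codon 9 GAU (Asp): third position 2-fold.
Codon 10 AUU (Ile): third position 3-fold.
Four-fold degenerate third positions: 6.

6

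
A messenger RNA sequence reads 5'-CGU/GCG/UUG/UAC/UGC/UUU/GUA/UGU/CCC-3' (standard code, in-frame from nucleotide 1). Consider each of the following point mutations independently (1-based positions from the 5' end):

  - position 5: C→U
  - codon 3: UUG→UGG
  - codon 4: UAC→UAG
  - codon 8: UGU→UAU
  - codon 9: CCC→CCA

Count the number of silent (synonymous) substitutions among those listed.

1

Codon 2: GCG (Ala) → GUG (Val) — missense.
Codon 3: UUG (Leu) → UGG (Trp) — missense.
Codon 4: UAC (Tyr) → UAG (Stop) — nonsense.
Codon 8: UGU (Cys) → UAU (Tyr) — missense.
Codon 9: CCC (Pro) → CCA (Pro) — synonymous.
Synonymous: 1 of 5.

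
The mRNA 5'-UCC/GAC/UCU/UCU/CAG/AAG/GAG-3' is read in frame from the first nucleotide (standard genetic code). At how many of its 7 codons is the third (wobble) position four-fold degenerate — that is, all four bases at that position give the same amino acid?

3

Codon 1 UCC (Ser): third position 4-fold.
Codon 2 GAC (Asp): third position 2-fold.
Codon 3 UCU (Ser): third position 4-fold.
Codon 4 UCU (Ser): third position 4-fold.
Codon 5 CAG (Gln): third position 2-fold.
Codon 6 AAG (Lys): third position 2-fold.
Codon 7 GAG (Glu): third position 2-fold.
Four-fold degenerate third positions: 3.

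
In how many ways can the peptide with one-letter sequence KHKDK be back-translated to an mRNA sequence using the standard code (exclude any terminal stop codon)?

32

Lys: 2 codons.
His: 2 codons.
Lys: 2 codons.
Asp: 2 codons.
Lys: 2 codons.
2 × 2 × 2 × 2 × 2 = 32.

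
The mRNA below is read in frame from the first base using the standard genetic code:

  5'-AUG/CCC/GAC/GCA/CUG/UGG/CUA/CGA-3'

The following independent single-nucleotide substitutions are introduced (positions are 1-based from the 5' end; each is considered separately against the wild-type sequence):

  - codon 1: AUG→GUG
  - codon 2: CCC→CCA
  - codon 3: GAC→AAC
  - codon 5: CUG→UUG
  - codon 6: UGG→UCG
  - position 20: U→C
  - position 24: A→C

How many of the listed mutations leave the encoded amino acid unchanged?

Codon 1: AUG (Met) → GUG (Val) — missense.
Codon 2: CCC (Pro) → CCA (Pro) — synonymous.
Codon 3: GAC (Asp) → AAC (Asn) — missense.
Codon 5: CUG (Leu) → UUG (Leu) — synonymous.
Codon 6: UGG (Trp) → UCG (Ser) — missense.
Codon 7: CUA (Leu) → CCA (Pro) — missense.
Codon 8: CGA (Arg) → CGC (Arg) — synonymous.
Synonymous: 3 of 7.

3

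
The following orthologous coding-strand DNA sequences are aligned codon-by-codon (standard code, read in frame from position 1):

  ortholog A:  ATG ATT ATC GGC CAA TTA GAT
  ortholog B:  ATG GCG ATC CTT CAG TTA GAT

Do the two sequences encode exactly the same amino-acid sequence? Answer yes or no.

no

Codon 1: ATG Met / ATG Met — identical.
Codon 2: ATT Ile / GCG Ala — nonsynonymous.
Codon 3: ATC Ile / ATC Ile — identical.
Codon 4: GGC Gly / CTT Leu — nonsynonymous.
Codon 5: CAA Gln / CAG Gln — synonymous.
Codon 6: TTA Leu / TTA Leu — identical.
Codon 7: GAT Asp / GAT Asp — identical.
Nonsynonymous differences: 2 → different protein.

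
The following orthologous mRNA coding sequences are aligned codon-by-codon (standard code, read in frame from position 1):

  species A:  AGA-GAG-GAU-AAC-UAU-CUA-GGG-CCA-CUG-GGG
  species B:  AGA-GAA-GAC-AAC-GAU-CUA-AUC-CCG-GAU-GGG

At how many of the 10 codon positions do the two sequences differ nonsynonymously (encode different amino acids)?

3

Codon 1: AGA Arg / AGA Arg — identical.
Codon 2: GAG Glu / GAA Glu — synonymous.
Codon 3: GAU Asp / GAC Asp — synonymous.
Codon 4: AAC Asn / AAC Asn — identical.
Codon 5: UAU Tyr / GAU Asp — nonsynonymous.
Codon 6: CUA Leu / CUA Leu — identical.
Codon 7: GGG Gly / AUC Ile — nonsynonymous.
Codon 8: CCA Pro / CCG Pro — synonymous.
Codon 9: CUG Leu / GAU Asp — nonsynonymous.
Codon 10: GGG Gly / GGG Gly — identical.
Nonsynonymous differences: 3.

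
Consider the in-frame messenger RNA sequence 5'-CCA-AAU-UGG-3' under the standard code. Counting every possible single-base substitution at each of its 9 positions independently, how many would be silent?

4

Codon 1 (CCA, Pro): 3 synonymous substitutions.
Codon 2 (AAU, Asn): 1 synonymous substitution.
Codon 3 (UGG, Trp): 0 synonymous substitutions.
Total: 3 + 1 + 0 = 4.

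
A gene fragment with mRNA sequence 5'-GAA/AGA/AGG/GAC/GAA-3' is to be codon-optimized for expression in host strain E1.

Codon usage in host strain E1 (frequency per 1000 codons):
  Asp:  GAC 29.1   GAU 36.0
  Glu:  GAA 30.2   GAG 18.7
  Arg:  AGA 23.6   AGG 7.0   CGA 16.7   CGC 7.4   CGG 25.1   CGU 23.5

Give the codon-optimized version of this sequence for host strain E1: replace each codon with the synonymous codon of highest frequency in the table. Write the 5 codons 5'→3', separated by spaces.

Codon 1 (Glu): best is GAA at 30.2.
Codon 2 (Arg): best is CGG at 25.1.
Codon 3 (Arg): best is CGG at 25.1.
Codon 4 (Asp): best is GAU at 36.0.
Codon 5 (Glu): best is GAA at 30.2.

GAA CGG CGG GAU GAA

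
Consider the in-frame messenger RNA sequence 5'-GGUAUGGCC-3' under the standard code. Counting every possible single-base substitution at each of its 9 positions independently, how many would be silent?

6

Codon 1 (GGU, Gly): 3 synonymous substitutions.
Codon 2 (AUG, Met): 0 synonymous substitutions.
Codon 3 (GCC, Ala): 3 synonymous substitutions.
Total: 3 + 0 + 3 = 6.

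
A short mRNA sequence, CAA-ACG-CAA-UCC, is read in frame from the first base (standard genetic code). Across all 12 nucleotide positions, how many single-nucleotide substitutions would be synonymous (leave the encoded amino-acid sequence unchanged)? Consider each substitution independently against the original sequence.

Codon 1 (CAA, Gln): 1 synonymous substitution.
Codon 2 (ACG, Thr): 3 synonymous substitutions.
Codon 3 (CAA, Gln): 1 synonymous substitution.
Codon 4 (UCC, Ser): 3 synonymous substitutions.
Total: 1 + 3 + 1 + 3 = 8.

8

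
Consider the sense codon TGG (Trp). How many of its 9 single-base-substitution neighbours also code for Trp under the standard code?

0

Position 1: none → 0 synonymous.
Position 2: none → 0 synonymous.
Position 3: none → 0 synonymous.
Total: 0 + 0 + 0 = 0.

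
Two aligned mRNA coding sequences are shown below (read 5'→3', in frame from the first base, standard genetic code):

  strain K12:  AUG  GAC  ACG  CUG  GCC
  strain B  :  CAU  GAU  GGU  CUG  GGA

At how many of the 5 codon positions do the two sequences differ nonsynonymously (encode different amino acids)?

3

Codon 1: AUG Met / CAU His — nonsynonymous.
Codon 2: GAC Asp / GAU Asp — synonymous.
Codon 3: ACG Thr / GGU Gly — nonsynonymous.
Codon 4: CUG Leu / CUG Leu — identical.
Codon 5: GCC Ala / GGA Gly — nonsynonymous.
Nonsynonymous differences: 3.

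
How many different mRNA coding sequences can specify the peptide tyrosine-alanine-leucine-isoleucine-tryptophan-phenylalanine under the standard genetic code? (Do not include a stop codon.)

Tyr: 2 codons.
Ala: 4 codons.
Leu: 6 codons.
Ile: 3 codons.
Trp: 1 codon.
Phe: 2 codons.
2 × 4 × 6 × 3 × 1 × 2 = 288.

288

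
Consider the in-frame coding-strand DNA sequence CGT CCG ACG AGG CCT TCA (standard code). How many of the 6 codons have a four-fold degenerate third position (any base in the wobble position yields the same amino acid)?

Codon 1 CGT (Arg): third position 4-fold.
Codon 2 CCG (Pro): third position 4-fold.
Codon 3 ACG (Thr): third position 4-fold.
Codon 4 AGG (Arg): third position 2-fold.
Codon 5 CCT (Pro): third position 4-fold.
Codon 6 TCA (Ser): third position 4-fold.
Four-fold degenerate third positions: 5.

5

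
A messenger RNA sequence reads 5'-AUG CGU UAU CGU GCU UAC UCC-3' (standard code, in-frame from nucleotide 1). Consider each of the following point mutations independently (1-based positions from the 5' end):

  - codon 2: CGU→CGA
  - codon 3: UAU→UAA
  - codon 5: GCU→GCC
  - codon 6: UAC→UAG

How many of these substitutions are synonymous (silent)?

2

Codon 2: CGU (Arg) → CGA (Arg) — synonymous.
Codon 3: UAU (Tyr) → UAA (Stop) — nonsense.
Codon 5: GCU (Ala) → GCC (Ala) — synonymous.
Codon 6: UAC (Tyr) → UAG (Stop) — nonsense.
Synonymous: 2 of 4.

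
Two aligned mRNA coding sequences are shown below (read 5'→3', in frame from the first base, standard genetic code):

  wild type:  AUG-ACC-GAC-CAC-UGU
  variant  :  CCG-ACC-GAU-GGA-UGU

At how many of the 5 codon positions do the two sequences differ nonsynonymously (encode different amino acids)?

Codon 1: AUG Met / CCG Pro — nonsynonymous.
Codon 2: ACC Thr / ACC Thr — identical.
Codon 3: GAC Asp / GAU Asp — synonymous.
Codon 4: CAC His / GGA Gly — nonsynonymous.
Codon 5: UGU Cys / UGU Cys — identical.
Nonsynonymous differences: 2.

2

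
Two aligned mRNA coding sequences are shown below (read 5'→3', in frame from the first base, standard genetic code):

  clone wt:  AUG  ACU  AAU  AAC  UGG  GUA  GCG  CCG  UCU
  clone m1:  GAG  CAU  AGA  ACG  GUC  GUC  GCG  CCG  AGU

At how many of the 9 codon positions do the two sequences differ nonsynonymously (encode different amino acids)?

Codon 1: AUG Met / GAG Glu — nonsynonymous.
Codon 2: ACU Thr / CAU His — nonsynonymous.
Codon 3: AAU Asn / AGA Arg — nonsynonymous.
Codon 4: AAC Asn / ACG Thr — nonsynonymous.
Codon 5: UGG Trp / GUC Val — nonsynonymous.
Codon 6: GUA Val / GUC Val — synonymous.
Codon 7: GCG Ala / GCG Ala — identical.
Codon 8: CCG Pro / CCG Pro — identical.
Codon 9: UCU Ser / AGU Ser — synonymous.
Nonsynonymous differences: 5.

5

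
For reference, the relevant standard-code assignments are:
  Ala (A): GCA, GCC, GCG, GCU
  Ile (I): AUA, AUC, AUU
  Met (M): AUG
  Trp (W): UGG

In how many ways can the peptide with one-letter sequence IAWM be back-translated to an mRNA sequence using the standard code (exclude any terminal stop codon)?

Ile: 3 codons.
Ala: 4 codons.
Trp: 1 codon.
Met: 1 codon.
3 × 4 × 1 × 1 = 12.

12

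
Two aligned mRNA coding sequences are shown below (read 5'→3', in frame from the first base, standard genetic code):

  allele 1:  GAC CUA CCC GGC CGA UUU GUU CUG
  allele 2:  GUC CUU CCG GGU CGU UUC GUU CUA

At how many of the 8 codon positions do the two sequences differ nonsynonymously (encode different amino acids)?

1

Codon 1: GAC Asp / GUC Val — nonsynonymous.
Codon 2: CUA Leu / CUU Leu — synonymous.
Codon 3: CCC Pro / CCG Pro — synonymous.
Codon 4: GGC Gly / GGU Gly — synonymous.
Codon 5: CGA Arg / CGU Arg — synonymous.
Codon 6: UUU Phe / UUC Phe — synonymous.
Codon 7: GUU Val / GUU Val — identical.
Codon 8: CUG Leu / CUA Leu — synonymous.
Nonsynonymous differences: 1.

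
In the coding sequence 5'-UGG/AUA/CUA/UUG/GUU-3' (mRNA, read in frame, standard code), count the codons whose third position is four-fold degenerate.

Codon 1 UGG (Trp): third position 1-fold.
Codon 2 AUA (Ile): third position 3-fold.
Codon 3 CUA (Leu): third position 4-fold.
Codon 4 UUG (Leu): third position 2-fold.
Codon 5 GUU (Val): third position 4-fold.
Four-fold degenerate third positions: 2.

2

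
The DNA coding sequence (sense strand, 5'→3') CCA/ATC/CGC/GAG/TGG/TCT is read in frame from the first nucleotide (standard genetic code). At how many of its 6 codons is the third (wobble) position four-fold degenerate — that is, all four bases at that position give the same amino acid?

3

Codon 1 CCA (Pro): third position 4-fold.
Codon 2 ATC (Ile): third position 3-fold.
Codon 3 CGC (Arg): third position 4-fold.
Codon 4 GAG (Glu): third position 2-fold.
Codon 5 TGG (Trp): third position 1-fold.
Codon 6 TCT (Ser): third position 4-fold.
Four-fold degenerate third positions: 3.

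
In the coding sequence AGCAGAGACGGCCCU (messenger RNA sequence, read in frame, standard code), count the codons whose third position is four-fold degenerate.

Codon 1 AGC (Ser): third position 2-fold.
Codon 2 AGA (Arg): third position 2-fold.
Codon 3 GAC (Asp): third position 2-fold.
Codon 4 GGC (Gly): third position 4-fold.
Codon 5 CCU (Pro): third position 4-fold.
Four-fold degenerate third positions: 2.

2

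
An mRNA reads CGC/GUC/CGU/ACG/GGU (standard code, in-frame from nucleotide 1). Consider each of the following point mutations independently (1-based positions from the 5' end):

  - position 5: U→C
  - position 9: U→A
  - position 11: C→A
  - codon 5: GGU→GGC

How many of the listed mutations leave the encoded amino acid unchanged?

2

Codon 2: GUC (Val) → GCC (Ala) — missense.
Codon 3: CGU (Arg) → CGA (Arg) — synonymous.
Codon 4: ACG (Thr) → AAG (Lys) — missense.
Codon 5: GGU (Gly) → GGC (Gly) — synonymous.
Synonymous: 2 of 4.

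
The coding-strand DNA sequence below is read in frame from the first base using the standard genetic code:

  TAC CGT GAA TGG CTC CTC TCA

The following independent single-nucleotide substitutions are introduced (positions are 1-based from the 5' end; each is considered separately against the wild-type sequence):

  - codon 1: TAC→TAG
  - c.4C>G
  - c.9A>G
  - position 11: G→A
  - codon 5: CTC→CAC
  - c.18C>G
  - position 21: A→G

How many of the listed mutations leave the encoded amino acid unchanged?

3

Codon 1: TAC (Tyr) → TAG (Stop) — nonsense.
Codon 2: CGT (Arg) → GGT (Gly) — missense.
Codon 3: GAA (Glu) → GAG (Glu) — synonymous.
Codon 4: TGG (Trp) → TAG (Stop) — nonsense.
Codon 5: CTC (Leu) → CAC (His) — missense.
Codon 6: CTC (Leu) → CTG (Leu) — synonymous.
Codon 7: TCA (Ser) → TCG (Ser) — synonymous.
Synonymous: 3 of 7.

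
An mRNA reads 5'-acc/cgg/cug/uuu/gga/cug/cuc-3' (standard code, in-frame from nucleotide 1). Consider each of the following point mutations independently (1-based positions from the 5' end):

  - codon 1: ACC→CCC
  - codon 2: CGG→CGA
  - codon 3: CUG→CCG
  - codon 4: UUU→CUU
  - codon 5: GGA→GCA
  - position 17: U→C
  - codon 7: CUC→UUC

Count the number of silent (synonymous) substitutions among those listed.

1

Codon 1: ACC (Thr) → CCC (Pro) — missense.
Codon 2: CGG (Arg) → CGA (Arg) — synonymous.
Codon 3: CUG (Leu) → CCG (Pro) — missense.
Codon 4: UUU (Phe) → CUU (Leu) — missense.
Codon 5: GGA (Gly) → GCA (Ala) — missense.
Codon 6: CUG (Leu) → CCG (Pro) — missense.
Codon 7: CUC (Leu) → UUC (Phe) — missense.
Synonymous: 1 of 7.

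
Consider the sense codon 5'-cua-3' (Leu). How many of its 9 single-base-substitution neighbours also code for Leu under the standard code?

Position 1: UUA → 1 synonymous.
Position 2: none → 0 synonymous.
Position 3: CUU, CUC, CUG → 3 synonymous.
Total: 1 + 0 + 3 = 4.

4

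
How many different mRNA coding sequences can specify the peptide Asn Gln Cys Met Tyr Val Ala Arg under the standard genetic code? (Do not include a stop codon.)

1536

Asn: 2 codons.
Gln: 2 codons.
Cys: 2 codons.
Met: 1 codon.
Tyr: 2 codons.
Val: 4 codons.
Ala: 4 codons.
Arg: 6 codons.
2 × 2 × 2 × 1 × 2 × 4 × 4 × 6 = 1536.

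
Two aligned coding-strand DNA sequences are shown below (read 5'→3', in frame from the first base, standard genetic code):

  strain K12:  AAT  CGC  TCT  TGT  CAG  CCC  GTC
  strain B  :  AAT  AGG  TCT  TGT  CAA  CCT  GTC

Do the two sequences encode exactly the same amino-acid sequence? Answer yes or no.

Codon 1: AAT Asn / AAT Asn — identical.
Codon 2: CGC Arg / AGG Arg — synonymous.
Codon 3: TCT Ser / TCT Ser — identical.
Codon 4: TGT Cys / TGT Cys — identical.
Codon 5: CAG Gln / CAA Gln — synonymous.
Codon 6: CCC Pro / CCT Pro — synonymous.
Codon 7: GTC Val / GTC Val — identical.
Nonsynonymous differences: 0 → same protein.

yes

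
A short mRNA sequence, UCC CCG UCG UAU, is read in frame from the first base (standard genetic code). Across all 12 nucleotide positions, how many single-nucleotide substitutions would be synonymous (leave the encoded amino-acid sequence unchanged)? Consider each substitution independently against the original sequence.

10

Codon 1 (UCC, Ser): 3 synonymous substitutions.
Codon 2 (CCG, Pro): 3 synonymous substitutions.
Codon 3 (UCG, Ser): 3 synonymous substitutions.
Codon 4 (UAU, Tyr): 1 synonymous substitution.
Total: 3 + 3 + 3 + 1 = 10.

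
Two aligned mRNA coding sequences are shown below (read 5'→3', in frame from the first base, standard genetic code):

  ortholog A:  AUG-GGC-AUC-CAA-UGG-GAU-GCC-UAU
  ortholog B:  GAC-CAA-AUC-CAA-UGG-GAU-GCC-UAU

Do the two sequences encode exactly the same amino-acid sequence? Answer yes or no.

Codon 1: AUG Met / GAC Asp — nonsynonymous.
Codon 2: GGC Gly / CAA Gln — nonsynonymous.
Codon 3: AUC Ile / AUC Ile — identical.
Codon 4: CAA Gln / CAA Gln — identical.
Codon 5: UGG Trp / UGG Trp — identical.
Codon 6: GAU Asp / GAU Asp — identical.
Codon 7: GCC Ala / GCC Ala — identical.
Codon 8: UAU Tyr / UAU Tyr — identical.
Nonsynonymous differences: 2 → different protein.

no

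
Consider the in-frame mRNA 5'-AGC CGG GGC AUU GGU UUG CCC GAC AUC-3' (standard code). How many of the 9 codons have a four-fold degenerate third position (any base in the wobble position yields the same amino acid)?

Codon 1 AGC (Ser): third position 2-fold.
Codon 2 CGG (Arg): third position 4-fold.
Codon 3 GGC (Gly): third position 4-fold.
Codon 4 AUU (Ile): third position 3-fold.
Codon 5 GGU (Gly): third position 4-fold.
Codon 6 UUG (Leu): third position 2-fold.
Codon 7 CCC (Pro): third position 4-fold.
Codon 8 GAC (Asp): third position 2-fold.
Codon 9 AUC (Ile): third position 3-fold.
Four-fold degenerate third positions: 4.

4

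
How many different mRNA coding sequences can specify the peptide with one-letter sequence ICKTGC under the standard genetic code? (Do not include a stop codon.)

384

Ile: 3 codons.
Cys: 2 codons.
Lys: 2 codons.
Thr: 4 codons.
Gly: 4 codons.
Cys: 2 codons.
3 × 2 × 2 × 4 × 4 × 2 = 384.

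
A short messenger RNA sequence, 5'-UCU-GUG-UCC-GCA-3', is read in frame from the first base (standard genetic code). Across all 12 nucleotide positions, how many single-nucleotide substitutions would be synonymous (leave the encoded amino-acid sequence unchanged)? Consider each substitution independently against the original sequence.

12

Codon 1 (UCU, Ser): 3 synonymous substitutions.
Codon 2 (GUG, Val): 3 synonymous substitutions.
Codon 3 (UCC, Ser): 3 synonymous substitutions.
Codon 4 (GCA, Ala): 3 synonymous substitutions.
Total: 3 + 3 + 3 + 3 = 12.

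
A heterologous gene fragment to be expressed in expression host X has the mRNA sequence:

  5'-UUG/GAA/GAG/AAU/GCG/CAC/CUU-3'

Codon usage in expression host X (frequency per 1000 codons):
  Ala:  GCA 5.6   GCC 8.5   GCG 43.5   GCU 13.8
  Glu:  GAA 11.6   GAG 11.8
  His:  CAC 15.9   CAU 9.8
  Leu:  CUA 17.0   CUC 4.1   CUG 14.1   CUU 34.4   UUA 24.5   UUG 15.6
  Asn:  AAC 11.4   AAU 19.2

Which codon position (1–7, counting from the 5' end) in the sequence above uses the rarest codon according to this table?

2

Codon 1 UUG (Leu): 15.6 per 1000.
Codon 2 GAA (Glu): 11.6 per 1000.
Codon 3 GAG (Glu): 11.8 per 1000.
Codon 4 AAU (Asn): 19.2 per 1000.
Codon 5 GCG (Ala): 43.5 per 1000.
Codon 6 CAC (His): 15.9 per 1000.
Codon 7 CUU (Leu): 34.4 per 1000.
Lowest frequency is 11.6 at codon 2.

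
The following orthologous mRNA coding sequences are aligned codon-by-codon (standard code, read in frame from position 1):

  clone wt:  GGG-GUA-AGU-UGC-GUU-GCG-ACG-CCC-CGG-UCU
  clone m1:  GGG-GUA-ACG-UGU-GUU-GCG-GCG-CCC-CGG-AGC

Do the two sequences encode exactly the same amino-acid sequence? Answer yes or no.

no

Codon 1: GGG Gly / GGG Gly — identical.
Codon 2: GUA Val / GUA Val — identical.
Codon 3: AGU Ser / ACG Thr — nonsynonymous.
Codon 4: UGC Cys / UGU Cys — synonymous.
Codon 5: GUU Val / GUU Val — identical.
Codon 6: GCG Ala / GCG Ala — identical.
Codon 7: ACG Thr / GCG Ala — nonsynonymous.
Codon 8: CCC Pro / CCC Pro — identical.
Codon 9: CGG Arg / CGG Arg — identical.
Codon 10: UCU Ser / AGC Ser — synonymous.
Nonsynonymous differences: 2 → different protein.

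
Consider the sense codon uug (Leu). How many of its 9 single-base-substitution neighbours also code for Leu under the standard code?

Position 1: CUG → 1 synonymous.
Position 2: none → 0 synonymous.
Position 3: UUA → 1 synonymous.
Total: 1 + 0 + 1 = 2.

2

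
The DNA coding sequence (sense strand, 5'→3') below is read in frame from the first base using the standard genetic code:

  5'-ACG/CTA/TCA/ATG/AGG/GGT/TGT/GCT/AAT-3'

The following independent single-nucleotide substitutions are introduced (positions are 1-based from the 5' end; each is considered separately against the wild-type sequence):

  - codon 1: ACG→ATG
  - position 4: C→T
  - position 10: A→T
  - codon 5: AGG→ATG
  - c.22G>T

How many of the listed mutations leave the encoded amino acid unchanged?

Codon 1: ACG (Thr) → ATG (Met) — missense.
Codon 2: CTA (Leu) → TTA (Leu) — synonymous.
Codon 4: ATG (Met) → TTG (Leu) — missense.
Codon 5: AGG (Arg) → ATG (Met) — missense.
Codon 8: GCT (Ala) → TCT (Ser) — missense.
Synonymous: 1 of 5.

1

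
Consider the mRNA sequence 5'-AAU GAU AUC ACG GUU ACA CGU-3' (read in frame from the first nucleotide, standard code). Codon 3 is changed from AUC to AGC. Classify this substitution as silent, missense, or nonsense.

Position 8 falls in codon 3: AUC → Ile.
After the substitution the codon is AGC → Ser.
Ile ≠ Ser, so this is a missense mutation.

missense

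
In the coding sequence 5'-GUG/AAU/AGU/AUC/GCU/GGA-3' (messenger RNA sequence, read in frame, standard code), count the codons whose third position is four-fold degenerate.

3

Codon 1 GUG (Val): third position 4-fold.
Codon 2 AAU (Asn): third position 2-fold.
Codon 3 AGU (Ser): third position 2-fold.
Codon 4 AUC (Ile): third position 3-fold.
Codon 5 GCU (Ala): third position 4-fold.
Codon 6 GGA (Gly): third position 4-fold.
Four-fold degenerate third positions: 3.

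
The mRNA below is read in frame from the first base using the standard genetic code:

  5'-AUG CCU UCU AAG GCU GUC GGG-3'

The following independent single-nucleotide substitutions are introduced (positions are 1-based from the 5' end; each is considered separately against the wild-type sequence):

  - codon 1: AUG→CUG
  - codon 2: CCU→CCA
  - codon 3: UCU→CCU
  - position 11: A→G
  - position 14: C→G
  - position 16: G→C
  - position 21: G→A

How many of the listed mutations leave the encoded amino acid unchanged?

2

Codon 1: AUG (Met) → CUG (Leu) — missense.
Codon 2: CCU (Pro) → CCA (Pro) — synonymous.
Codon 3: UCU (Ser) → CCU (Pro) — missense.
Codon 4: AAG (Lys) → AGG (Arg) — missense.
Codon 5: GCU (Ala) → GGU (Gly) — missense.
Codon 6: GUC (Val) → CUC (Leu) — missense.
Codon 7: GGG (Gly) → GGA (Gly) — synonymous.
Synonymous: 2 of 7.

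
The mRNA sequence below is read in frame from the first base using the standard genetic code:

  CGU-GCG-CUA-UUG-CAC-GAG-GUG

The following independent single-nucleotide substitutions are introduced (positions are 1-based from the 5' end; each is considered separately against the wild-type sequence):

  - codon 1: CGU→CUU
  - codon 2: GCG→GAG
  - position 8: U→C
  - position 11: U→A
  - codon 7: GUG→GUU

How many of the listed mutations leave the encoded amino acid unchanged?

1

Codon 1: CGU (Arg) → CUU (Leu) — missense.
Codon 2: GCG (Ala) → GAG (Glu) — missense.
Codon 3: CUA (Leu) → CCA (Pro) — missense.
Codon 4: UUG (Leu) → UAG (Stop) — nonsense.
Codon 7: GUG (Val) → GUU (Val) — synonymous.
Synonymous: 1 of 5.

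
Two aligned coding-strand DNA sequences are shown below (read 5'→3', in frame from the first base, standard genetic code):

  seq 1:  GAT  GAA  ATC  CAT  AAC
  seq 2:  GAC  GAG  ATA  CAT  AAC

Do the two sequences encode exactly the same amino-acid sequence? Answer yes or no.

Codon 1: GAT Asp / GAC Asp — synonymous.
Codon 2: GAA Glu / GAG Glu — synonymous.
Codon 3: ATC Ile / ATA Ile — synonymous.
Codon 4: CAT His / CAT His — identical.
Codon 5: AAC Asn / AAC Asn — identical.
Nonsynonymous differences: 0 → same protein.

yes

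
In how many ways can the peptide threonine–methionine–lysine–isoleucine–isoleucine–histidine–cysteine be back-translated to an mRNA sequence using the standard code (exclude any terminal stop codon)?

Thr: 4 codons.
Met: 1 codon.
Lys: 2 codons.
Ile: 3 codons.
Ile: 3 codons.
His: 2 codons.
Cys: 2 codons.
4 × 1 × 2 × 3 × 3 × 2 × 2 = 288.

288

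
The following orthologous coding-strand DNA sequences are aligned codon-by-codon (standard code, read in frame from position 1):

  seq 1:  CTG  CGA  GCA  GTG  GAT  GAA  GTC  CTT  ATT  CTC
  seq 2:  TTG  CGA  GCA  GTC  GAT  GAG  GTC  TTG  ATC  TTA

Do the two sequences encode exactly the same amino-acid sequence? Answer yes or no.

yes

Codon 1: CTG Leu / TTG Leu — synonymous.
Codon 2: CGA Arg / CGA Arg — identical.
Codon 3: GCA Ala / GCA Ala — identical.
Codon 4: GTG Val / GTC Val — synonymous.
Codon 5: GAT Asp / GAT Asp — identical.
Codon 6: GAA Glu / GAG Glu — synonymous.
Codon 7: GTC Val / GTC Val — identical.
Codon 8: CTT Leu / TTG Leu — synonymous.
Codon 9: ATT Ile / ATC Ile — synonymous.
Codon 10: CTC Leu / TTA Leu — synonymous.
Nonsynonymous differences: 0 → same protein.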